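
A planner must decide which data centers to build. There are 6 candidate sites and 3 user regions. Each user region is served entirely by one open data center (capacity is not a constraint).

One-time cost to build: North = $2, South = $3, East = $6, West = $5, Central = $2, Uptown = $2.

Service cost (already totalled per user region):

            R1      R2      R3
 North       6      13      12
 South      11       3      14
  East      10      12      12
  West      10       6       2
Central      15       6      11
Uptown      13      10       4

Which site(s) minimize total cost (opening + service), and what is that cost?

Open North, South and Uptown; minimum total cost 20.

For any fixed open set, each user region goes to its cheapest open site; total = fixed + service.
{North, South, Uptown}: R1→North 6, R2→South 3, R3→Uptown 4. Service 13; fixed 7; total 20.
{North, South, West}: service 11 + fixed 10 = 21
{North, West}: R1→North 6, R2→West 6, R3→West 2. Service 14; fixed 7; total 21.
{North, South, East, West, Central, Uptown}: R1→North 6, R2→South 3, R3→West 2. Service 11; fixed 20; total 31.
No other subset beats 20.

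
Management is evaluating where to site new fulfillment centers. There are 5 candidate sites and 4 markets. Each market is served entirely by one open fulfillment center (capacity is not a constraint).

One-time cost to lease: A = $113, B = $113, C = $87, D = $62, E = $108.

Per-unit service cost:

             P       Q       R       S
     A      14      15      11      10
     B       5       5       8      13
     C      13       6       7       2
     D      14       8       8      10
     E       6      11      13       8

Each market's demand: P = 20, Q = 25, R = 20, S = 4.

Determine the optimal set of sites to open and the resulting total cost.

Open B only; minimum total cost 550.

For any fixed open set, each market goes to its cheapest open site; total = fixed + service.
{B}: P→B 5·20=100, Q→B 5·25=125, R→B 8·20=160, S→B 13·4=52. Service 437; fixed 113; total 550.
{B, C}: service 373 + fixed 200 = 573
{B, D}: service 425 + fixed 175 = 600
{A, B, C, D, E}: P→B 5·20=100, Q→B 5·25=125, R→C 7·20=140, S→C 2·4=8. Service 373; fixed 483; total 856.
No other subset beats 550.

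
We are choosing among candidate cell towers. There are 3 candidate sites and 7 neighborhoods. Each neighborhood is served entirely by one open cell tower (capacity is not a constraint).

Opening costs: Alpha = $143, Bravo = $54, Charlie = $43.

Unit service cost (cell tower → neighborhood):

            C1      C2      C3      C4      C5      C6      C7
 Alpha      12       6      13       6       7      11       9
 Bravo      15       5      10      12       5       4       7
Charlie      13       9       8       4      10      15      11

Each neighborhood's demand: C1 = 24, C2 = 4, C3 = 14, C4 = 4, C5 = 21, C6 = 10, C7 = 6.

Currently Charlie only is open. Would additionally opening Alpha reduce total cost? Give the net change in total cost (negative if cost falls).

Yes — net change −8 (cost falls by 8).

Current service cost with {Charlie}: 902.
Adding Alpha: each neighborhood re-picks its cheapest; new service cost 751, saving 151.
Extra fixed cost: 143. Net change = 143 − 151 = -8.
(Totals: 945 → 937.)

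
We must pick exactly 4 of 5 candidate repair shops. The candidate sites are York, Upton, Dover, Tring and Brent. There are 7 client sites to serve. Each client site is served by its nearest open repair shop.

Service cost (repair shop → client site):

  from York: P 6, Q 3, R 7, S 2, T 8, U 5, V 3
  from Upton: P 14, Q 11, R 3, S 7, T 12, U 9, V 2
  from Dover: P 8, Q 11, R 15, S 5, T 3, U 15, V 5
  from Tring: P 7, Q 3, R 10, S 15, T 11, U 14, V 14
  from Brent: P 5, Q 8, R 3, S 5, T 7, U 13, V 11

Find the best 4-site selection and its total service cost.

Choose York, Upton, Dover and Brent; total service cost 23.

With exactly 4 open, each client site uses its cheapest among the chosen.
{York, Upton, Dover, Brent}: P→Brent 5, Q→York 3, R→Upton 3, S→York 2, T→Dover 3, U→York 5, V→Upton 2. Service cost 23.
{York, Upton, Dover, Tring}: service cost 24
{York, Dover, Tring, Brent}: service cost 24
Among all 5 size-4 choices, {York, Upton, Dover, Brent} is lowest.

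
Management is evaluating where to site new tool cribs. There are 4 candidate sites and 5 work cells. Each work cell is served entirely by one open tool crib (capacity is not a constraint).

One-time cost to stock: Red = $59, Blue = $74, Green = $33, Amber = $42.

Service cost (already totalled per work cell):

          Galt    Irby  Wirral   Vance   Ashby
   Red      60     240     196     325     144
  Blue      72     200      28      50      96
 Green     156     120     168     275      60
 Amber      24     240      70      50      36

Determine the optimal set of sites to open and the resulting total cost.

Open Green and Amber; minimum total cost 375.

For any fixed open set, each work cell goes to its cheapest open site; total = fixed + service.
{Green, Amber}: Galt→Amber 24, Irby→Green 120, Wirral→Amber 70, Vance→Amber 50, Ashby→Amber 36. Service 300; fixed 75; total 375.
{Blue, Green, Amber}: service 258 + fixed 149 = 407
{Red, Green, Amber}: service 300 + fixed 134 = 434
{Red, Blue, Green, Amber}: Galt→Amber 24, Irby→Green 120, Wirral→Blue 28, Vance→Blue 50, Ashby→Amber 36. Service 258; fixed 208; total 466.
No other subset beats 375.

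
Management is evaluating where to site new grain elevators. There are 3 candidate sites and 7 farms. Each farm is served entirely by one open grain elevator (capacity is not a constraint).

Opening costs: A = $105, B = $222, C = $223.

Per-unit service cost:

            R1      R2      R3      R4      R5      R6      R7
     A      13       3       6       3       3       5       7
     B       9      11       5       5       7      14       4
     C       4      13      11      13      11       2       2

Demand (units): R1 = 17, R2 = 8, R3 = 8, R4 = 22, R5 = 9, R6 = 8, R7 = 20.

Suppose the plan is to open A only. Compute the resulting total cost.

Total cost: 671

Each farm is assigned to its cheapest site among the open ones.
{A}: R1→A 13·17=221, R2→A 3·8=24, R3→A 6·8=48, R4→A 3·22=66, R5→A 3·9=27, R6→A 5·8=40, R7→A 7·20=140. Service 566; fixed 105; total 671.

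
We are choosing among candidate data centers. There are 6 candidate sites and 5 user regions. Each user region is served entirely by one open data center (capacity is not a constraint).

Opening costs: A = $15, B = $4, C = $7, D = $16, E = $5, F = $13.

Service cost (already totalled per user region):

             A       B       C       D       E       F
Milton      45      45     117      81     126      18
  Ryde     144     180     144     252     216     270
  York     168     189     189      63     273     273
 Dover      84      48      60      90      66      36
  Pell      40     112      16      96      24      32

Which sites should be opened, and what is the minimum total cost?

Open C, D and F; minimum total cost 313.

For any fixed open set, each user region goes to its cheapest open site; total = fixed + service.
{C, D, F}: Milton→F 18, Ryde→C 144, York→D 63, Dover→F 36, Pell→C 16. Service 277; fixed 36; total 313.
{B, C, D, F}: service 277 + fixed 40 = 317
{C, D, E, F}: service 277 + fixed 41 = 318
{A, B, C, D, E, F}: service 277 + fixed 60 = 337
No other subset beats 313.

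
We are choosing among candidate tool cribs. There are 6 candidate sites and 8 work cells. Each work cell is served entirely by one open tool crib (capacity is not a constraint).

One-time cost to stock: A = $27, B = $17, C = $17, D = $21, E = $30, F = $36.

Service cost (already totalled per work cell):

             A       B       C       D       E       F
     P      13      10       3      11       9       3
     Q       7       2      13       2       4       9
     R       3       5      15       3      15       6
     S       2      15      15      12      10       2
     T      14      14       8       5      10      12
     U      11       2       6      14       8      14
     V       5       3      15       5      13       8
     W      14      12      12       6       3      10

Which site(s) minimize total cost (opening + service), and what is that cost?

For any fixed open set, each work cell goes to its cheapest open site; total = fixed + service.
{D}: P→D 11, Q→D 2, R→D 3, S→D 12, T→D 5, U→D 14, V→D 5, W→D 6. Service 58; fixed 21; total 79.
{B}: P→B 10, Q→B 2, R→B 5, S→B 15, T→B 14, U→B 2, V→B 3, W→B 12. Service 63; fixed 17; total 80.
{C, D}: service 42 + fixed 38 = 80
{A, B, C, D, E, F}: P→C 3, Q→B 2, R→A 3, S→A 2, T→D 5, U→B 2, V→B 3, W→E 3. Service 23; fixed 148; total 171.
No other subset beats 79.

Open D only; minimum total cost 79.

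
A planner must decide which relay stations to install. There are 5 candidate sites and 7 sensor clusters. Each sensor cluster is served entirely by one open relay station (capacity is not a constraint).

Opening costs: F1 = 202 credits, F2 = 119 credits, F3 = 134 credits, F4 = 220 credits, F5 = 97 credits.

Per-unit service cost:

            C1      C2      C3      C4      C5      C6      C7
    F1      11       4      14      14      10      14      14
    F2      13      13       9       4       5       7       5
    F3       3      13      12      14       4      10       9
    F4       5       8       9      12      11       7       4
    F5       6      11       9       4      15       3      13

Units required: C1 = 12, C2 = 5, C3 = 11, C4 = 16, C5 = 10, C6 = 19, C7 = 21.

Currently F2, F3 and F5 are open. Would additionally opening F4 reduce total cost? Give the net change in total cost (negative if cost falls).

No — net change +184 (cost rises by 184).

Current service cost with {F2, F3, F5}: 456.
Adding F4: each sensor cluster re-picks its cheapest; new service cost 420, saving 36.
Extra fixed cost: 220. Net change = 220 − 36 = 184.
(Totals: 806 → 990.)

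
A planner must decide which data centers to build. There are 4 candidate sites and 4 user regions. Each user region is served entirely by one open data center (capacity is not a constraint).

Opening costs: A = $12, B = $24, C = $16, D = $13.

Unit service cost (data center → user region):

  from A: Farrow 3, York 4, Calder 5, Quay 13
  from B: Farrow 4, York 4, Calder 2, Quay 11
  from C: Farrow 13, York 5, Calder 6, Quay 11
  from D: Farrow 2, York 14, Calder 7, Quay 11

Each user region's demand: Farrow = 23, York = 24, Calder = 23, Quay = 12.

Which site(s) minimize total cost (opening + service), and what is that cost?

For any fixed open set, each user region goes to its cheapest open site; total = fixed + service.
{B, D}: Farrow→D 2·23=46, York→B 4·24=96, Calder→B 2·23=46, Quay→B 11·12=132. Service 320; fixed 37; total 357.
{A, B, D}: service 320 + fixed 49 = 369
{B, C, D}: service 320 + fixed 53 = 373
{A, B, C, D}: service 320 + fixed 65 = 385
No other subset beats 357.

Open B and D; minimum total cost 357.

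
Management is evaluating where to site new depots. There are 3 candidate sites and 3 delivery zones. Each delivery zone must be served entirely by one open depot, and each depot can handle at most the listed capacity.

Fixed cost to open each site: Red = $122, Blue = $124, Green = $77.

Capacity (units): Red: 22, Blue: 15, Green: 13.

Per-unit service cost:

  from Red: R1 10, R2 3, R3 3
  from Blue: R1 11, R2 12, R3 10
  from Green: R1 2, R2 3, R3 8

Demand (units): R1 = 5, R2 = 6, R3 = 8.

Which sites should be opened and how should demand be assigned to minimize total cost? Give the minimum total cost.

Minimum total cost: 214

Open {Red}: R1→Red 10·5=50, R2→Red 3·6=18, R3→Red 3·8=24.
Loads: Red carries 19/22. Service 92; fixed 122; total 214.
Next best feasible plan costs 251.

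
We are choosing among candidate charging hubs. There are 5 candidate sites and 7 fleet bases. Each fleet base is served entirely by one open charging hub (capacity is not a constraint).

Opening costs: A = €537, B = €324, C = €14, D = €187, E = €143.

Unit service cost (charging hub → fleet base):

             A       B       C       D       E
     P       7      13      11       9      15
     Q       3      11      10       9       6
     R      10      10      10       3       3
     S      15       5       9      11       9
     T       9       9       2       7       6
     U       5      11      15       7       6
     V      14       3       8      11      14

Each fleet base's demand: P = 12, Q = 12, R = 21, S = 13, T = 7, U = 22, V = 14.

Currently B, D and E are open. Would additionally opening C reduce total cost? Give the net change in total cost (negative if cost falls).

Yes — net change −14 (cost falls by 14).

Current service cost with {B, D, E}: 524.
Adding C: each fleet base re-picks its cheapest; new service cost 496, saving 28.
Extra fixed cost: 14. Net change = 14 − 28 = -14.
(Totals: 1178 → 1164.)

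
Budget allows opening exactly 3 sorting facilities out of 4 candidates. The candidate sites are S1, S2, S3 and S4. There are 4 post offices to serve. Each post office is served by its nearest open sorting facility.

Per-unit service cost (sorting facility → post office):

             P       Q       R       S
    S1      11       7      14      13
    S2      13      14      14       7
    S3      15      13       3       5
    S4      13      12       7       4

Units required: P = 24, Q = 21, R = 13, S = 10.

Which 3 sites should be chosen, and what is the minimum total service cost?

Choose S1, S3 and S4; total service cost 490.

With exactly 3 open, each post office uses its cheapest among the chosen.
{S1, S3, S4}: P→S1 11·24=264, Q→S1 7·21=147, R→S3 3·13=39, S→S4 4·10=40. Service cost 490.
{S1, S2, S3}: service cost 500
{S1, S2, S4}: service cost 542
Among all 4 size-3 choices, {S1, S3, S4} is lowest.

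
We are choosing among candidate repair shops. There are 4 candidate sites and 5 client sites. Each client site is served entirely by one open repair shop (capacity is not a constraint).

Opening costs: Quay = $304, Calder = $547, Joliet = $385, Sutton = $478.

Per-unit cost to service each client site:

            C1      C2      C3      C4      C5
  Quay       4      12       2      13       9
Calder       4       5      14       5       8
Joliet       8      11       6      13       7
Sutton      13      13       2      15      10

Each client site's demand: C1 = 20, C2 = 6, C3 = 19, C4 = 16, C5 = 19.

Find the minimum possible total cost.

Minimum total cost: 873

For any fixed open set, each client site goes to its cheapest open site; total = fixed + service.
{Quay}: C1→Quay 4·20=80, C2→Quay 12·6=72, C3→Quay 2·19=38, C4→Quay 13·16=208, C5→Quay 9·19=171. Service 569; fixed 304; total 873.
{Joliet}: C1→Joliet 8·20=160, C2→Joliet 11·6=66, C3→Joliet 6·19=114, C4→Joliet 13·16=208, C5→Joliet 7·19=133. Service 681; fixed 385; total 1066.
{Calder}: service 608 + fixed 547 = 1155
{Quay, Calder, Joliet, Sutton}: service 361 + fixed 1714 = 2075
No other subset beats 873.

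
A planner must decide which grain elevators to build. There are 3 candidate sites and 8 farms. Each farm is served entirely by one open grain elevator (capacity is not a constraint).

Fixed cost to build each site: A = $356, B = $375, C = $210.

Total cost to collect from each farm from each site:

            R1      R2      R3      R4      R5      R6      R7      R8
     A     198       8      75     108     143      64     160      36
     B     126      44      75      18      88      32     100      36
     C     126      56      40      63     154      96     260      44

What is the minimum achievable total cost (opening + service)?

For any fixed open set, each farm goes to its cheapest open site; total = fixed + service.
{B}: R1→B 126, R2→B 44, R3→B 75, R4→B 18, R5→B 88, R6→B 32, R7→B 100, R8→B 36. Service 519; fixed 375; total 894.
{C}: service 839 + fixed 210 = 1049
{B, C}: service 484 + fixed 585 = 1069
{A, B, C}: R1→B 126, R2→A 8, R3→C 40, R4→B 18, R5→B 88, R6→B 32, R7→B 100, R8→A 36. Service 448; fixed 941; total 1389.
(All 7 nonempty subsets were checked; B only is lowest.)

Minimum total cost: 894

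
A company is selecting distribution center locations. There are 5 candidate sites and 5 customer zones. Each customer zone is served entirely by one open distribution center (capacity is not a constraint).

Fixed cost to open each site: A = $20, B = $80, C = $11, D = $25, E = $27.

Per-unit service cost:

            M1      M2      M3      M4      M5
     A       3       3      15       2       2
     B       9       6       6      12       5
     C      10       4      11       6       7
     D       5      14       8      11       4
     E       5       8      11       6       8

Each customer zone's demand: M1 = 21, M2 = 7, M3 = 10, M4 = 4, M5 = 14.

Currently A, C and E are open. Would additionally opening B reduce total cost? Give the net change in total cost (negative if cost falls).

Current service cost with {A, C, E}: 230.
Adding B: each customer zone re-picks its cheapest; new service cost 180, saving 50.
Extra fixed cost: 80. Net change = 80 − 50 = 30.
(Totals: 288 → 318.)

No — net change +30 (cost rises by 30).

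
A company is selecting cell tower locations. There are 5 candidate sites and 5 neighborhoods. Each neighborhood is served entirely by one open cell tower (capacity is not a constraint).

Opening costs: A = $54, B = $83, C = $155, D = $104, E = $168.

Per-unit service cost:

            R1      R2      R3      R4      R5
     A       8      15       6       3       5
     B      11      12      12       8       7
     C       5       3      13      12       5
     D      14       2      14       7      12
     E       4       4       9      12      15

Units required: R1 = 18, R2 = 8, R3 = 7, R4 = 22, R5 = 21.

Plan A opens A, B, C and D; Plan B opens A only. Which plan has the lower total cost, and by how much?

Plan B is cheaper by 184.

Plan A: {A, B, C, D}: R1→C 5·18=90, R2→D 2·8=16, R3→A 6·7=42, R4→A 3·22=66, R5→A 5·21=105. Service 319; fixed 396; total 715.
Plan B: {A}: R1→A 8·18=144, R2→A 15·8=120, R3→A 6·7=42, R4→A 3·22=66, R5→A 5·21=105. Service 477; fixed 54; total 531.
Difference: |715 − 531| = 184.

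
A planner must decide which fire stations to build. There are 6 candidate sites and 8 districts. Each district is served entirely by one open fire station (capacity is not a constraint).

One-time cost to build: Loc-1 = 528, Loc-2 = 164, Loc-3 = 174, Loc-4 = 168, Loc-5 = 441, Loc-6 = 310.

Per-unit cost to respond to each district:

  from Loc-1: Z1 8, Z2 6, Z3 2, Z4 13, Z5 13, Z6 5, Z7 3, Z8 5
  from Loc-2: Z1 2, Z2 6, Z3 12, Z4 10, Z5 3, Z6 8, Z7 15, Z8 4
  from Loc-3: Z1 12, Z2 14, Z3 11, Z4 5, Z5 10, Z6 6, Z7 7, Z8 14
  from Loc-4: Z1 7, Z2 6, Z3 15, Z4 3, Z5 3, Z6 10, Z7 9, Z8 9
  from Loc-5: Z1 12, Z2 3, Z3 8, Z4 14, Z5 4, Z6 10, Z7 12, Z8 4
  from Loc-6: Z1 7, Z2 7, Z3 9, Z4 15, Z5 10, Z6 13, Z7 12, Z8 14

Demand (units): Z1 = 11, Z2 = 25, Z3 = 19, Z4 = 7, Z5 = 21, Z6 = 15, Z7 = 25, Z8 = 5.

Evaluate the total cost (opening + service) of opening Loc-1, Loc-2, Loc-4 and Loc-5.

Total cost: 1690

Each district is assigned to its cheapest site among the open ones.
{Loc-1, Loc-2, Loc-4, Loc-5}: Z1→Loc-2 2·11=22, Z2→Loc-5 3·25=75, Z3→Loc-1 2·19=38, Z4→Loc-4 3·7=21, Z5→Loc-2 3·21=63, Z6→Loc-1 5·15=75, Z7→Loc-1 3·25=75, Z8→Loc-2 4·5=20. Service 389; fixed 1301; total 1690.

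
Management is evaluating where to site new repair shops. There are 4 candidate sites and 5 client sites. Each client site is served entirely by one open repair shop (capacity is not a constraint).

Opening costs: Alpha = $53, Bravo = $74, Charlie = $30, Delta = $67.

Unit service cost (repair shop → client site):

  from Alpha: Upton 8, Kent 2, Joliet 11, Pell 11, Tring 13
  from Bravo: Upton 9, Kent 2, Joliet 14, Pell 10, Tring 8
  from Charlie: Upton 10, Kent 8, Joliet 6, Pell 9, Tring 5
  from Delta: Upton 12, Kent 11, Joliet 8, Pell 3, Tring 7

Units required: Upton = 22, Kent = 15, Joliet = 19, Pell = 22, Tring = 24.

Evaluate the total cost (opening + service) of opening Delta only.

Each client site is assigned to its cheapest site among the open ones.
{Delta}: Upton→Delta 12·22=264, Kent→Delta 11·15=165, Joliet→Delta 8·19=152, Pell→Delta 3·22=66, Tring→Delta 7·24=168. Service 815; fixed 67; total 882.

Total cost: 882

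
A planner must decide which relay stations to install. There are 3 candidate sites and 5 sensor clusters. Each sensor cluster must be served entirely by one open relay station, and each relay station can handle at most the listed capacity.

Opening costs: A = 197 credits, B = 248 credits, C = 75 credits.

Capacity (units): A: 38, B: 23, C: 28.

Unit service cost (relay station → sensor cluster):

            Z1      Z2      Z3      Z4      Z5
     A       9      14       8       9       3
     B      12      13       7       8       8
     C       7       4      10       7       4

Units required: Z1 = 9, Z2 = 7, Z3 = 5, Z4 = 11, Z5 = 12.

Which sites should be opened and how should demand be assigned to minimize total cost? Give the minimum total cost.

Open {A, C}: Z1→C 7·9=63, Z2→C 4·7=28, Z3→A 8·5=40, Z4→C 7·11=77, Z5→A 3·12=36.
Loads: A carries 17/38, C carries 27/28. Service 244; fixed 272; total 516.
Next best feasible plan costs 534.

Minimum total cost: 516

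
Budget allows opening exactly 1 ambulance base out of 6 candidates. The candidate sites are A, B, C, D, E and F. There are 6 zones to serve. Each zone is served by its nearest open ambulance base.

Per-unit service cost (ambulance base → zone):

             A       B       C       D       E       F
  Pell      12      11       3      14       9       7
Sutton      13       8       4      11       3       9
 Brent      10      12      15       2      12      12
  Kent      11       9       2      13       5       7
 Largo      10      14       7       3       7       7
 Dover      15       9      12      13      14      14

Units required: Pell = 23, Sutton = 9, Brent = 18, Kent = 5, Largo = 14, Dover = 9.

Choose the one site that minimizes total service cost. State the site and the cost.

Choose C only; total service cost 591.

With exactly 1 open, each zone uses its cheapest among the chosen.
{C}: Pell→C 3·23=69, Sutton→C 4·9=36, Brent→C 15·18=270, Kent→C 2·5=10, Largo→C 7·14=98, Dover→C 12·9=108. Service cost 591.
{D}: service cost 681
{E}: service cost 699
Among all 6 size-1 choices, {C} is lowest.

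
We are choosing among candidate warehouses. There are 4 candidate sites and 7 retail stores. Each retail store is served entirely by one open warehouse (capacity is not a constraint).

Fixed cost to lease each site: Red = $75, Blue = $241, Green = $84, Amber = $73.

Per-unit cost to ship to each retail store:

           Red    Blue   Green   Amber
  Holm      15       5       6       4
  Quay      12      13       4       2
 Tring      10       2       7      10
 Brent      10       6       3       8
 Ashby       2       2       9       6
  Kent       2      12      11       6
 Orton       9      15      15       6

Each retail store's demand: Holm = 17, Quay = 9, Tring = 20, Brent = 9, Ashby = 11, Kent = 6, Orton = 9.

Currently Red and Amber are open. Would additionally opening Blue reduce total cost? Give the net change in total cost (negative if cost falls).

No — net change +63 (cost rises by 63).

Current service cost with {Red, Amber}: 446.
Adding Blue: each retail store re-picks its cheapest; new service cost 268, saving 178.
Extra fixed cost: 241. Net change = 241 − 178 = 63.
(Totals: 594 → 657.)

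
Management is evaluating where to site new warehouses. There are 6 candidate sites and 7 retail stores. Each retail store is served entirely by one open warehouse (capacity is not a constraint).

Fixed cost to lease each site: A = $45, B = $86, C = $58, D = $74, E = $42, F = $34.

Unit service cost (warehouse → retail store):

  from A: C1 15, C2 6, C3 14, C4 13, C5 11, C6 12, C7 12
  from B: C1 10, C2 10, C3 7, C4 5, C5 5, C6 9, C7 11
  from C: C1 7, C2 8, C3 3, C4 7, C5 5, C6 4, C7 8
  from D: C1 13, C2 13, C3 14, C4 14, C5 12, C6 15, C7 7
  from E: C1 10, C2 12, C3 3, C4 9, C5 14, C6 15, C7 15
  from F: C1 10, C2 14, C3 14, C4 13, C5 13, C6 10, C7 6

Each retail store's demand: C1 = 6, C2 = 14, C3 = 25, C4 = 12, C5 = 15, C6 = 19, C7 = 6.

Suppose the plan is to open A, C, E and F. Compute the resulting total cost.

Total cost: 651

Each retail store is assigned to its cheapest site among the open ones.
{A, C, E, F}: C1→C 7·6=42, C2→A 6·14=84, C3→C 3·25=75, C4→C 7·12=84, C5→C 5·15=75, C6→C 4·19=76, C7→F 6·6=36. Service 472; fixed 179; total 651.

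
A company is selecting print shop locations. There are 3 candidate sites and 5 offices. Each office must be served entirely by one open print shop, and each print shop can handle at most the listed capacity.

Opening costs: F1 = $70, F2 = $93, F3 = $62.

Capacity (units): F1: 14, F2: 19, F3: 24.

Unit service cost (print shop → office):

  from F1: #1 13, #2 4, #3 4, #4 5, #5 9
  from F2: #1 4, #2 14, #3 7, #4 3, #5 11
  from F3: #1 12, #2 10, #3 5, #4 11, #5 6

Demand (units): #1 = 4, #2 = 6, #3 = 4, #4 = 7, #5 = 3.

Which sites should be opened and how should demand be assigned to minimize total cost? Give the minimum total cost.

Minimum total cost: 267

Open {F1, F2}: #1→F2 4·4=16, #2→F1 4·6=24, #3→F1 4·4=16, #4→F2 3·7=21, #5→F1 9·3=27.
Loads: F1 carries 13/14, F2 carries 11/19. Service 104; fixed 163; total 267.
Next best feasible plan costs 273.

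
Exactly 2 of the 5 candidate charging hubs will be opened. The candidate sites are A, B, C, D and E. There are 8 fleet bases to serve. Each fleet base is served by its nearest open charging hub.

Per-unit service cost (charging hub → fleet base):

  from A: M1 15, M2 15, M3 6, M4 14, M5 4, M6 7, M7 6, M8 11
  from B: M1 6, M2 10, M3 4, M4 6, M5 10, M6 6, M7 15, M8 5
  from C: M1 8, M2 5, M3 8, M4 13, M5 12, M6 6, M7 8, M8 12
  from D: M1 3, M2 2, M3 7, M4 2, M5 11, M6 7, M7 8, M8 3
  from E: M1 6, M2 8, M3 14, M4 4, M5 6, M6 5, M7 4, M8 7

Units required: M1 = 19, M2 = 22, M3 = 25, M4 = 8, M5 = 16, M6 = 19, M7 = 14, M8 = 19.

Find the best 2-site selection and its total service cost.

Choose D and E; total service cost 596.

With exactly 2 open, each fleet base uses its cheapest among the chosen.
{D, E}: M1→D 3·19=57, M2→D 2·22=44, M3→D 7·25=175, M4→D 2·8=16, M5→E 6·16=96, M6→E 5·19=95, M7→E 4·14=56, M8→D 3·19=57. Service cost 596.
{A, D}: service cost 605
{B, D}: service cost 660
Among all 10 size-2 choices, {D, E} is lowest.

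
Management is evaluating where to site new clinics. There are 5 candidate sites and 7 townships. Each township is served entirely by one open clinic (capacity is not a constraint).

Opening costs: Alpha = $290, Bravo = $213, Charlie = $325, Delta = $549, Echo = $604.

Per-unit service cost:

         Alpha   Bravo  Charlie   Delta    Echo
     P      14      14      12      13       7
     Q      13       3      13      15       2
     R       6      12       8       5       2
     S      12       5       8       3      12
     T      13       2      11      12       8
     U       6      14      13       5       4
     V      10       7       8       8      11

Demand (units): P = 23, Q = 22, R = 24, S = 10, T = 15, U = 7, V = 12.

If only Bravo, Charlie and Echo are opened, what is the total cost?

Total cost: 1587

Each township is assigned to its cheapest site among the open ones.
{Bravo, Charlie, Echo}: P→Echo 7·23=161, Q→Echo 2·22=44, R→Echo 2·24=48, S→Bravo 5·10=50, T→Bravo 2·15=30, U→Echo 4·7=28, V→Bravo 7·12=84. Service 445; fixed 1142; total 1587.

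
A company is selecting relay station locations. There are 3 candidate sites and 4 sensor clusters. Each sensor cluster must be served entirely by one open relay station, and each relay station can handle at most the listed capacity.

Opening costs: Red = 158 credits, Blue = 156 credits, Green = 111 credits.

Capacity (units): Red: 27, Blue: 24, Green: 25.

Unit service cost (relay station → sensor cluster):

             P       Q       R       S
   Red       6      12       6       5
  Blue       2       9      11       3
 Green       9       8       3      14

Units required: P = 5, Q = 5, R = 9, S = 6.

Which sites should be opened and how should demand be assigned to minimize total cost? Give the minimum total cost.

Open {Green}: P→Green 9·5=45, Q→Green 8·5=40, R→Green 3·9=27, S→Green 14·6=84.
Loads: Green carries 25/25. Service 196; fixed 111; total 307.
Next best feasible plan costs 332.

Minimum total cost: 307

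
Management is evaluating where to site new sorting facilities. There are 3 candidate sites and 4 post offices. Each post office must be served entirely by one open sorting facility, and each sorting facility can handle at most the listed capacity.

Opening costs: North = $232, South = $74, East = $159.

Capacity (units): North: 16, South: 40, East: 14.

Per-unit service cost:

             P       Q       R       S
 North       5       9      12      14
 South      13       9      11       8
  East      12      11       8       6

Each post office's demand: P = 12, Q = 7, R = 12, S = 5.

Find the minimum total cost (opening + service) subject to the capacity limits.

Open {South}: P→South 13·12=156, Q→South 9·7=63, R→South 11·12=132, S→South 8·5=40.
Loads: South carries 36/40. Service 391; fixed 74; total 465.
Next best feasible plan costs 588.

Minimum total cost: 465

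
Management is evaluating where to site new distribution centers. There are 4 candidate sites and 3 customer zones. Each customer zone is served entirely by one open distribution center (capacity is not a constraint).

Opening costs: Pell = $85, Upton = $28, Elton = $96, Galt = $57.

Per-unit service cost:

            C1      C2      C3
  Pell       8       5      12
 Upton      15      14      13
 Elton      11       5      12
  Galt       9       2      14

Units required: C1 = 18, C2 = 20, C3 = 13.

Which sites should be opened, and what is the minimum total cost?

For any fixed open set, each customer zone goes to its cheapest open site; total = fixed + service.
{Galt}: C1→Galt 9·18=162, C2→Galt 2·20=40, C3→Galt 14·13=182. Service 384; fixed 57; total 441.
{Upton, Galt}: service 371 + fixed 85 = 456
{Pell, Galt}: service 340 + fixed 142 = 482
{Pell, Upton, Elton, Galt}: service 340 + fixed 266 = 606
(All 15 nonempty subsets were checked; Galt only is lowest.)

Open Galt only; minimum total cost 441.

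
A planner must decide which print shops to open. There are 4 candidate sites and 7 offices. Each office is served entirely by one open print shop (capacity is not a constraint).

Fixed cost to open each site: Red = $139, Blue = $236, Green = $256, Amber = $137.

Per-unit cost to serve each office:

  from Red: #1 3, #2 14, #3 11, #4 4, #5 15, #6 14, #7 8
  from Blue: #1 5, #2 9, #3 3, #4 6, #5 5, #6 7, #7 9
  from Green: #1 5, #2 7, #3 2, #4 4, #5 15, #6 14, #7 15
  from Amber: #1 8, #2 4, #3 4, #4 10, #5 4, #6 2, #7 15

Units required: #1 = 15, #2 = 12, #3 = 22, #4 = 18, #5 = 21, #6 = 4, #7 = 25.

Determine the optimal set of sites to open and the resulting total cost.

For any fixed open set, each office goes to its cheapest open site; total = fixed + service.
{Red, Amber}: #1→Red 3·15=45, #2→Amber 4·12=48, #3→Amber 4·22=88, #4→Red 4·18=72, #5→Amber 4·21=84, #6→Amber 2·4=8, #7→Red 8·25=200. Service 545; fixed 276; total 821.
{Blue}: service 715 + fixed 236 = 951
{Blue, Amber}: service 614 + fixed 373 = 987
{Red, Blue, Green, Amber}: #1→Red 3·15=45, #2→Amber 4·12=48, #3→Green 2·22=44, #4→Red 4·18=72, #5→Amber 4·21=84, #6→Amber 2·4=8, #7→Red 8·25=200. Service 501; fixed 768; total 1269.
No other subset beats 821.

Open Red and Amber; minimum total cost 821.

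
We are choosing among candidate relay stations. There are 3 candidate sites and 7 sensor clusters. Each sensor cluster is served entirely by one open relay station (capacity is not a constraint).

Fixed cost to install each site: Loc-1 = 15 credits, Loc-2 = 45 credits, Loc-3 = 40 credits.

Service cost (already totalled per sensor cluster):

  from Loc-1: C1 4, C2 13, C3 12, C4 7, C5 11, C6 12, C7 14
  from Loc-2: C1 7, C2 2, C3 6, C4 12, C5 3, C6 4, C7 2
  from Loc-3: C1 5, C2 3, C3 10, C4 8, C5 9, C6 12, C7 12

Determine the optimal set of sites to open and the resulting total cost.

Open Loc-2 only; minimum total cost 81.

For any fixed open set, each sensor cluster goes to its cheapest open site; total = fixed + service.
{Loc-2}: C1→Loc-2 7, C2→Loc-2 2, C3→Loc-2 6, C4→Loc-2 12, C5→Loc-2 3, C6→Loc-2 4, C7→Loc-2 2. Service 36; fixed 45; total 81.
{Loc-1}: service 73 + fixed 15 = 88
{Loc-1, Loc-2}: service 28 + fixed 60 = 88
{Loc-1, Loc-2, Loc-3}: service 28 + fixed 100 = 128
No other subset beats 81.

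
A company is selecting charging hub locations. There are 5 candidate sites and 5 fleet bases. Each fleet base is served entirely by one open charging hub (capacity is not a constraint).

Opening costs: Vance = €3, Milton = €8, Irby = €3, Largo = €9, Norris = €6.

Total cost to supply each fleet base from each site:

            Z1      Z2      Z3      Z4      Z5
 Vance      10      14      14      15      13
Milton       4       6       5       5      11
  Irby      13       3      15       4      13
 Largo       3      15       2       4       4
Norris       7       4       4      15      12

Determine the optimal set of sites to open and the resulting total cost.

For any fixed open set, each fleet base goes to its cheapest open site; total = fixed + service.
{Irby, Largo}: Z1→Largo 3, Z2→Irby 3, Z3→Largo 2, Z4→Irby 4, Z5→Largo 4. Service 16; fixed 12; total 28.
{Vance, Irby, Largo}: service 16 + fixed 15 = 31
{Largo, Norris}: Z1→Largo 3, Z2→Norris 4, Z3→Largo 2, Z4→Largo 4, Z5→Largo 4. Service 17; fixed 15; total 32.
{Vance, Milton, Irby, Largo, Norris}: Z1→Largo 3, Z2→Irby 3, Z3→Largo 2, Z4→Irby 4, Z5→Largo 4. Service 16; fixed 29; total 45.
No other subset beats 28.

Open Irby and Largo; minimum total cost 28.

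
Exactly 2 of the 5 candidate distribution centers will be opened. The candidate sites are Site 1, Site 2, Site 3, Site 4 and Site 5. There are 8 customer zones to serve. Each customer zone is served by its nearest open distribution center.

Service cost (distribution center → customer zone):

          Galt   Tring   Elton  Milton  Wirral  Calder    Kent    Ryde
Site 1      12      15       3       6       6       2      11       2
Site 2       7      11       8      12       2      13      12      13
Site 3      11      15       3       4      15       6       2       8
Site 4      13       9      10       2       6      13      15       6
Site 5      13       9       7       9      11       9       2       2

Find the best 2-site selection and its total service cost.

With exactly 2 open, each customer zone uses its cheapest among the chosen.
{Site 1, Site 5}: Galt→Site 1 12, Tring→Site 5 9, Elton→Site 1 3, Milton→Site 1 6, Wirral→Site 1 6, Calder→Site 1 2, Kent→Site 5 2, Ryde→Site 1 2. Service cost 42.
{Site 2, Site 3}: service cost 43
{Site 1, Site 2}: service cost 44
Among all 10 size-2 choices, {Site 1, Site 5} is lowest.

Choose Site 1 and Site 5; total service cost 42.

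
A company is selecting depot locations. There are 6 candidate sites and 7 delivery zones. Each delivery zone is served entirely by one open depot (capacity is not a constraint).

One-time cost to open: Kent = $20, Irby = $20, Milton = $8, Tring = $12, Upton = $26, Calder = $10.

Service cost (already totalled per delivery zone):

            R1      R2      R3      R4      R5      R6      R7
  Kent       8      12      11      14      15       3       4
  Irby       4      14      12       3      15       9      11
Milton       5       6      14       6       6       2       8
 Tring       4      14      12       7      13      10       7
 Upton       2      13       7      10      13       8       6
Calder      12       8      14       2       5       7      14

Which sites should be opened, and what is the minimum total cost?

For any fixed open set, each delivery zone goes to its cheapest open site; total = fixed + service.
{Milton}: R1→Milton 5, R2→Milton 6, R3→Milton 14, R4→Milton 6, R5→Milton 6, R6→Milton 2, R7→Milton 8. Service 47; fixed 8; total 55.
{Milton, Calder}: service 42 + fixed 18 = 60
{Milton, Tring}: service 43 + fixed 20 = 63
{Kent, Irby, Milton, Tring, Upton, Calder}: R1→Upton 2, R2→Milton 6, R3→Upton 7, R4→Calder 2, R5→Calder 5, R6→Milton 2, R7→Kent 4. Service 28; fixed 96; total 124.
No other subset beats 55.

Open Milton only; minimum total cost 55.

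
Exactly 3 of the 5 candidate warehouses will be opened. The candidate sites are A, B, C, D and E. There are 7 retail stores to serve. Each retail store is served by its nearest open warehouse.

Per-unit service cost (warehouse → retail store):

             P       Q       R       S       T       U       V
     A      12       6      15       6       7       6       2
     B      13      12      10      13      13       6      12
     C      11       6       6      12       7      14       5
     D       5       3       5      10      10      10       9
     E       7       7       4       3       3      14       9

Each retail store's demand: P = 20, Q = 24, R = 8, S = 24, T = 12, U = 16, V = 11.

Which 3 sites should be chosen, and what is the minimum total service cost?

Choose A, D and E; total service cost 430.

With exactly 3 open, each retail store uses its cheapest among the chosen.
{A, D, E}: P→D 5·20=100, Q→D 3·24=72, R→E 4·8=32, S→E 3·24=72, T→E 3·12=36, U→A 6·16=96, V→A 2·11=22. Service cost 430.
{B, D, E}: service cost 507
{C, D, E}: service cost 527
Among all 10 size-3 choices, {A, D, E} is lowest.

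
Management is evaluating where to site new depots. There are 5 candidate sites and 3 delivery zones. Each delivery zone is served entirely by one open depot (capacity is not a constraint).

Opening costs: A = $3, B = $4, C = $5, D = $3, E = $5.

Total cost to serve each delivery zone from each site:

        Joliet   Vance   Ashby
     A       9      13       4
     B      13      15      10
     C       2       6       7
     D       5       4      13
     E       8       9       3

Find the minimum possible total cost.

For any fixed open set, each delivery zone goes to its cheapest open site; total = fixed + service.
{A, D}: Joliet→D 5, Vance→D 4, Ashby→A 4. Service 13; fixed 6; total 19.
{A, C}: Joliet→C 2, Vance→C 6, Ashby→A 4. Service 12; fixed 8; total 20.
{C}: service 15 + fixed 5 = 20
{A, B, C, D, E}: Joliet→C 2, Vance→D 4, Ashby→E 3. Service 9; fixed 20; total 29.
No other subset beats 19.

Minimum total cost: 19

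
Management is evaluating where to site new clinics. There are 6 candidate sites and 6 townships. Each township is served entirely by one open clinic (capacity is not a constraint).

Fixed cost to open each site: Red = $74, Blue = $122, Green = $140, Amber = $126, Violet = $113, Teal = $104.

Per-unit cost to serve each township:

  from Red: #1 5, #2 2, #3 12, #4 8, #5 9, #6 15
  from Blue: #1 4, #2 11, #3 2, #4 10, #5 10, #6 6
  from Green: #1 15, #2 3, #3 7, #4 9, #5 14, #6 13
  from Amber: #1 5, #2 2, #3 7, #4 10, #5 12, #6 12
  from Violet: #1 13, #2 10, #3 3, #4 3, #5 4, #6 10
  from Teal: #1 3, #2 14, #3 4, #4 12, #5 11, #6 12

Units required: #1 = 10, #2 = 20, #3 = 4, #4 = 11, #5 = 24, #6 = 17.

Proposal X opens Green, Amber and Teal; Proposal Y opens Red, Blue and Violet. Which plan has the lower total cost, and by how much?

Proposal X: {Green, Amber, Teal}: #1→Teal 3·10=30, #2→Amber 2·20=40, #3→Teal 4·4=16, #4→Green 9·11=99, #5→Teal 11·24=264, #6→Amber 12·17=204. Service 653; fixed 370; total 1023.
Proposal Y: {Red, Blue, Violet}: #1→Blue 4·10=40, #2→Red 2·20=40, #3→Blue 2·4=8, #4→Violet 3·11=33, #5→Violet 4·24=96, #6→Blue 6·17=102. Service 319; fixed 309; total 628.
Difference: |1023 − 628| = 395.

Proposal Y is cheaper by 395.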